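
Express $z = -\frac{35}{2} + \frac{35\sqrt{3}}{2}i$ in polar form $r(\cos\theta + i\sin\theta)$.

r = |z| = sqrt(a^2 + b^2) = sqrt((-35/2)^2 + (35*sqrt(3)/2)^2) = sqrt(1225/4 + 3675/4) = sqrt(1225) = 35
θ = arctan(b/a) = arctan(30.3109/-17.5) (quadrant-adjusted) = 120°
z = 35(cos 120° + i sin 120°)


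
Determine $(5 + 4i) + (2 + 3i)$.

(5 + 2) + (4 + 3)i = 7 + 7i


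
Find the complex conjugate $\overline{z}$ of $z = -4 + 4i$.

If z = a + bi, then conjugate(z) = a - bi
conjugate(-4 + 4i) = -4 - 4i


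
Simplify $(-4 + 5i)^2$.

(a + bi)^2 = a^2 - b^2 + 2abi
= (-4)^2 - 5^2 + 2*(-4)*5i
= -9 - 40i


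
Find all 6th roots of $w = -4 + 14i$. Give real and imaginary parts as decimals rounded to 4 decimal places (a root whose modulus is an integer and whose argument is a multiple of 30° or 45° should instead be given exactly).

|w| = sqrt(212) ≈ 14.560220, arg(w) ≈ 105.945396°
Root modulus = sqrt(212)^(1/6) ≈ 1.562649
Root arguments: θ_k = (arg(w) + 360°k)/6 for k = 0, 1, ..., 5
Compute each root as (root modulus)(cos θ_k + i sin θ_k) using full-precision intermediates, then round to 4 decimal places.
Roots: 1.4890 + 0.4740i, 0.3340 + 1.5265i, -1.1550 + 1.0525i, -1.4890 - 0.4740i, -0.3340 - 1.5265i, 1.1550 - 1.0525i


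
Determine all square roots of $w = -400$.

|w| = 400, arg(w) = 180°
Root modulus = 400^(1/2) = 20
Root arguments: θ_k = (180° + 360°k)/2 for k = 0, 1, ..., 1
Roots: 20i, -20i


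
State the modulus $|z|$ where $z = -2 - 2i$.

|z| = sqrt(a^2 + b^2) = sqrt((-2)^2 + (-2)^2) = sqrt(8) = sqrt(8)


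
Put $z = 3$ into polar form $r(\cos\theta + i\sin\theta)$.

r = |z| = sqrt(a^2 + b^2) = sqrt((3)^2 + (0)^2) = sqrt(9 + 0) = sqrt(9) = 3
b = 0 and a > 0, so z lies on the positive real axis: θ = 0°
z = 3(cos 0° + i sin 0°)


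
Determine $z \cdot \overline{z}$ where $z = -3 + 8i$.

z * conjugate(z) = |z|^2 = a^2 + b^2
= (-3)^2 + 8^2 = 73


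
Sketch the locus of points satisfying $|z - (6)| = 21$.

|z - z0| = r describes a circle centered at z0 with radius r
Here z0 = 6 and r = 21
Locus: Circle centered at (6, 0) with radius 21


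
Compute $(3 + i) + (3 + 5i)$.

(3 + 3) + (1 + 5)i = 6 + 6i


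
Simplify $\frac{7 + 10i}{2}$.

Divisor is real, so divide each part by 2:
= 7/2 + 5i


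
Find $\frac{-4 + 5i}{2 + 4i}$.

Multiply numerator and denominator by conjugate (2 - 4i):
= (-4 + 5i)(2 - 4i) / (2^2 + 4^2)
= (12 + 26i) / 20
Divide through by 2: (6 + 13i) / 10
= 3/5 + (13/10)i


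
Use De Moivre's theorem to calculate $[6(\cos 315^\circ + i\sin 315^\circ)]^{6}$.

By De Moivre: z^n = r^n(cos(nθ) + i sin(nθ))
= 6^6(cos(6*315°) + i sin(6*315°))
= 46656(cos 90° + i sin 90°)
= 46656i


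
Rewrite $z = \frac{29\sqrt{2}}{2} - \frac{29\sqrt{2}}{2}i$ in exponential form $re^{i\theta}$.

r = |z| = sqrt((29*sqrt(2)/2)^2 + (-29*sqrt(2)/2)^2) = sqrt(841/2 + 841/2) = sqrt(841) = 29
θ = arctan(b/a) = arctan(-20.5061/20.5061) (quadrant-adjusted) = -45° = -π/4
z = 29e^(-i*π/4)


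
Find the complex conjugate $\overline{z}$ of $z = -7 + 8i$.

If z = a + bi, then conjugate(z) = a - bi
conjugate(-7 + 8i) = -7 - 8i


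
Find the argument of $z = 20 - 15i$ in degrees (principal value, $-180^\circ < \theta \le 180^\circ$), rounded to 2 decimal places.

θ = arctan(b/a) = arctan(-15/20) (quadrant-adjusted) = -36.87°


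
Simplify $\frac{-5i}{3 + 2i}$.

Multiply numerator and denominator by conjugate (3 - 2i):
= (-5i)(3 - 2i) / (3^2 + 2^2)
= (-10 - 15i) / 13
= -10/13 - (15/13)i


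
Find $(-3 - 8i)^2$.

(a + bi)^2 = a^2 - b^2 + 2abi
= (-3)^2 - (-8)^2 + 2*(-3)*(-8)i
= -55 + 48i


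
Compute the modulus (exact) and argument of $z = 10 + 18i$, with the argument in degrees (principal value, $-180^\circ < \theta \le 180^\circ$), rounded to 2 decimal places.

|z| = sqrt(10^2 + 18^2) = sqrt(424)
arg(z) = arctan(b/a) = arctan(18/10) (quadrant-adjusted) = 60.95°


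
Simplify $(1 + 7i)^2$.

(a + bi)^2 = a^2 - b^2 + 2abi
= 1^2 - 7^2 + 2*1*7i
= -48 + 14i


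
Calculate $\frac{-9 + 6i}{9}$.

Divisor is real, so divide each part by 9:
= -1 + (2/3)i


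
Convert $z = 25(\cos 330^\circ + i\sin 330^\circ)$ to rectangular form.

a = r cos θ = 25 * sqrt(3)/2 = 25*sqrt(3)/2
b = r sin θ = 25 * -1/2 = -25/2
z = 25*sqrt(3)/2 - (25/2)i


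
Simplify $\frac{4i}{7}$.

Divisor is real, so divide each part by 7:
= 0 + (4/7)i


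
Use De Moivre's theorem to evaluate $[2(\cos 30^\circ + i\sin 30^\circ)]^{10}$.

By De Moivre: z^n = r^n(cos(nθ) + i sin(nθ))
= 2^10(cos(10*30°) + i sin(10*30°))
= 1024(cos 300° + i sin 300°)
= 512 - 512*sqrt(3)i


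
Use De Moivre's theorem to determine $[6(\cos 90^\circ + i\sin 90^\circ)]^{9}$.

By De Moivre: z^n = r^n(cos(nθ) + i sin(nθ))
= 6^9(cos(9*90°) + i sin(9*90°))
= 10077696(cos 90° + i sin 90°)
= 10077696i


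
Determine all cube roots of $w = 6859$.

|w| = 6859, arg(w) = 0°
Root modulus = 6859^(1/3) = 19
Root arguments: θ_k = (0° + 360°k)/3 for k = 0, 1, ..., 2
Roots: 19, -19/2 + (19*sqrt(3)/2)i, -19/2 - (19*sqrt(3)/2)i


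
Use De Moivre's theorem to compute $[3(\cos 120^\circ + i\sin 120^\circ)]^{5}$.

By De Moivre: z^n = r^n(cos(nθ) + i sin(nθ))
= 3^5(cos(5*120°) + i sin(5*120°))
= 243(cos 240° + i sin 240°)
= -243/2 - (243*sqrt(3)/2)i


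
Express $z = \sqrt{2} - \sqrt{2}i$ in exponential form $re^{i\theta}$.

r = |z| = sqrt((sqrt(2))^2 + (-sqrt(2))^2) = sqrt(2 + 2) = sqrt(4) = 2
θ = arctan(b/a) = arctan(-1.4142/1.4142) (quadrant-adjusted) = -45° = -π/4
z = 2e^(-i*π/4)


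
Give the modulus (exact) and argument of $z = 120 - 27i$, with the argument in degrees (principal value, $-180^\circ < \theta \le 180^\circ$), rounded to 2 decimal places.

|z| = sqrt(120^2 + (-27)^2) = 123
arg(z) = arctan(b/a) = arctan(-27/120) (quadrant-adjusted) = -12.68°


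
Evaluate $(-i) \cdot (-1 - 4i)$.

(a1*a2 - b1*b2) + (a1*b2 + b1*a2)i
= (0 - 4) + (0 + 1)i
= -4 + i


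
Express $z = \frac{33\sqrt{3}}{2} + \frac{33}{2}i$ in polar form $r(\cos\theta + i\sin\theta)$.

r = |z| = sqrt(a^2 + b^2) = sqrt((33*sqrt(3)/2)^2 + (33/2)^2) = sqrt(3267/4 + 1089/4) = sqrt(1089) = 33
θ = arctan(b/a) = arctan(16.5/28.5788) (quadrant-adjusted) = 30°
z = 33(cos 30° + i sin 30°)


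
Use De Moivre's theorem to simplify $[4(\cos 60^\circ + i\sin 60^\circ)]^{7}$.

By De Moivre: z^n = r^n(cos(nθ) + i sin(nθ))
= 4^7(cos(7*60°) + i sin(7*60°))
= 16384(cos 60° + i sin 60°)
= 8192 + 8192*sqrt(3)i


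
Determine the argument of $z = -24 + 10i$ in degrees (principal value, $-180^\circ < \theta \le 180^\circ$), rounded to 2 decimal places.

θ = arctan(b/a) = arctan(10/-24) (quadrant-adjusted) = 157.38°


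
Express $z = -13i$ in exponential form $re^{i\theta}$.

r = |z| = sqrt((0)^2 + (-13)^2) = sqrt(0 + 169) = sqrt(169) = 13
a = 0 and b < 0, so z lies on the negative imaginary axis: θ = -90° = -π/2
z = 13e^(-i*π/2)


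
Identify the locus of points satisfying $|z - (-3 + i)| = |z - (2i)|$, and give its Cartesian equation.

|z - z1| = |z - z2| means z is equidistant from z1 and z2,
i.e. the perpendicular bisector of the segment from (-3, 1) to (0, 2) (midpoint (-3/2, 3/2)).
With z = x + yi, square both sides:
(x - (-3))^2 + (y - 1)^2 = (x - 0)^2 + (y - 2)^2
The x^2 and y^2 terms cancel: 6x + 2y = 4 - 10 = -6
Simplify: 3x + y = -3
Locus: Perpendicular bisector of the segment from (-3, 1) to (0, 2): the line 3x + y = -3


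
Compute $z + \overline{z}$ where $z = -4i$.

z + conjugate(z) = (a + bi) + (a - bi) = 2a
= 2 * 0 = 0


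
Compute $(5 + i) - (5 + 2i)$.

(5 - 5) + (1 - 2)i = -i


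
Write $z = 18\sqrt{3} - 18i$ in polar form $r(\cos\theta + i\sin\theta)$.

r = |z| = sqrt(a^2 + b^2) = sqrt((18*sqrt(3))^2 + (-18)^2) = sqrt(972 + 324) = sqrt(1296) = 36
θ = arctan(b/a) = arctan(-18/31.1769) (quadrant-adjusted) = 330°
z = 36(cos 330° + i sin 330°)


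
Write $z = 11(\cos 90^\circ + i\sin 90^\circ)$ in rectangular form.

a = r cos θ = 11 * 0 = 0
b = r sin θ = 11 * 1 = 11
z = 11i


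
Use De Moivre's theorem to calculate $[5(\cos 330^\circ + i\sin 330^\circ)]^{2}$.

By De Moivre: z^n = r^n(cos(nθ) + i sin(nθ))
= 5^2(cos(2*330°) + i sin(2*330°))
= 25(cos 300° + i sin 300°)
= 25/2 - (25*sqrt(3)/2)i


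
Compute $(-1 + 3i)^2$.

(a + bi)^2 = a^2 - b^2 + 2abi
= (-1)^2 - 3^2 + 2*(-1)*3i
= -8 - 6i


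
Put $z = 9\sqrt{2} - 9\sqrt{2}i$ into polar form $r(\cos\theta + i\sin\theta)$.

r = |z| = sqrt(a^2 + b^2) = sqrt((9*sqrt(2))^2 + (-9*sqrt(2))^2) = sqrt(162 + 162) = sqrt(324) = 18
θ = arctan(b/a) = arctan(-12.7279/12.7279) (quadrant-adjusted) = 315°
z = 18(cos 315° + i sin 315°)


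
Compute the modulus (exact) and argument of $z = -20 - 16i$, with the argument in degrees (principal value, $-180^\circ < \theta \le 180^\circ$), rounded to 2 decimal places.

|z| = sqrt((-20)^2 + (-16)^2) = sqrt(656)
arg(z) = arctan(b/a) = arctan(-16/-20) (quadrant-adjusted) = -141.34°


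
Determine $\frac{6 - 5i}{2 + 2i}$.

Multiply numerator and denominator by conjugate (2 - 2i):
= (6 - 5i)(2 - 2i) / (2^2 + 2^2)
= (2 - 22i) / 8
Divide through by 2: (1 - 11i) / 4
= 1/4 - (11/4)i


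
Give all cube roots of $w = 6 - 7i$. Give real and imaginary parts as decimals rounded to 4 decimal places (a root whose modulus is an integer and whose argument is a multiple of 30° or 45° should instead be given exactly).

|w| = sqrt(85) ≈ 9.219544, arg(w) ≈ 310.601295°
Root modulus = sqrt(85)^(1/3) ≈ 2.096862
Root arguments: θ_k = (arg(w) + 360°k)/3 for k = 0, 1, ..., 2
Compute each root as (root modulus)(cos θ_k + i sin θ_k) using full-precision intermediates, then round to 4 decimal places.
Roots: -0.4907 + 2.0386i, -1.5202 - 1.4443i, 2.0109 - 0.5944i


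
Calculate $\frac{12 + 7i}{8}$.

Divisor is real, so divide each part by 8:
= 3/2 + (7/8)i


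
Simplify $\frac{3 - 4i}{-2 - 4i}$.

Multiply numerator and denominator by conjugate (-2 + 4i):
= (3 - 4i)(-2 + 4i) / ((-2)^2 + (-4)^2)
= (10 + 20i) / 20
Divide through by 10: (1 + 2i) / 2
= 1/2 + i


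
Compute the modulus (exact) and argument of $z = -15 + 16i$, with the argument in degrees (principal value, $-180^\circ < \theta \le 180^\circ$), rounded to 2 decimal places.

|z| = sqrt((-15)^2 + 16^2) = sqrt(481)
arg(z) = arctan(b/a) = arctan(16/-15) (quadrant-adjusted) = 133.15°


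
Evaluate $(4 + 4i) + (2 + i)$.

(4 + 2) + (4 + 1)i = 6 + 5i


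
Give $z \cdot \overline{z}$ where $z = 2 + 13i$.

z * conjugate(z) = |z|^2 = a^2 + b^2
= 2^2 + 13^2 = 173


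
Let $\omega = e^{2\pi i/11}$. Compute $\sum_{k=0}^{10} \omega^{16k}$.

Let ζ = ω^16 = e^(2πi·16/11). Since 11 ∤ 16, ζ ≠ 1.
Sum = Σ_{k=0}^{10} ζ^k = (ζ^11 - 1)/(ζ - 1) = (ω^{16·11} - 1)/(ζ - 1) = (1 - 1)/(ζ - 1) = 0


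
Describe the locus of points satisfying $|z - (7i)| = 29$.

|z - z0| = r describes a circle centered at z0 with radius r
Here z0 = 7i and r = 29
Locus: Circle centered at (0, 7) with radius 29


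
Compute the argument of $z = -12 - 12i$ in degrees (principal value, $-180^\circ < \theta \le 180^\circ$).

θ = arctan(b/a) = arctan(-12/-12) (quadrant-adjusted) = -135°


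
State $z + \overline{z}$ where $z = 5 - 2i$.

z + conjugate(z) = (a + bi) + (a - bi) = 2a
= 2 * 5 = 10


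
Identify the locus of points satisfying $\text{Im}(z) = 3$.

Im(z) = y where z = x + yi; the equation y = 3 is satisfied by all points with that y-coordinate
Locus: Horizontal line y = 3


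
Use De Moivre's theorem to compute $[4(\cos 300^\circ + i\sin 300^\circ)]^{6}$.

By De Moivre: z^n = r^n(cos(nθ) + i sin(nθ))
= 4^6(cos(6*300°) + i sin(6*300°))
= 4096(cos 0° + i sin 0°)
= 4096


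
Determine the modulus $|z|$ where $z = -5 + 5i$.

|z| = sqrt(a^2 + b^2) = sqrt((-5)^2 + 5^2) = sqrt(50) = sqrt(50)


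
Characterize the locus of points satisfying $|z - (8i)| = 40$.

|z - z0| = r describes a circle centered at z0 with radius r
Here z0 = 8i and r = 40
Locus: Circle centered at (0, 8) with radius 40


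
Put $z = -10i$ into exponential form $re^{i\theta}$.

r = |z| = sqrt((0)^2 + (-10)^2) = sqrt(0 + 100) = sqrt(100) = 10
a = 0 and b < 0, so z lies on the negative imaginary axis: θ = -90° = -π/2
z = 10e^(-i*π/2)


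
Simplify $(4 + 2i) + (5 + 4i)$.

(4 + 5) + (2 + 4)i = 9 + 6i


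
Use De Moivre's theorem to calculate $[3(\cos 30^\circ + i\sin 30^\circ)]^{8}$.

By De Moivre: z^n = r^n(cos(nθ) + i sin(nθ))
= 3^8(cos(8*30°) + i sin(8*30°))
= 6561(cos 240° + i sin 240°)
= -6561/2 - (6561*sqrt(3)/2)i


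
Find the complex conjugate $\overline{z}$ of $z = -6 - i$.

If z = a + bi, then conjugate(z) = a - bi
conjugate(-6 - i) = -6 + i


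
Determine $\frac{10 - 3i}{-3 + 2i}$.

Multiply numerator and denominator by conjugate (-3 - 2i):
= (10 - 3i)(-3 - 2i) / ((-3)^2 + 2^2)
= (-36 - 11i) / 13
= -36/13 - (11/13)i


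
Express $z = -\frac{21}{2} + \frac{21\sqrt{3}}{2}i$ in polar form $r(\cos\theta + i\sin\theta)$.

r = |z| = sqrt(a^2 + b^2) = sqrt((-21/2)^2 + (21*sqrt(3)/2)^2) = sqrt(441/4 + 1323/4) = sqrt(441) = 21
θ = arctan(b/a) = arctan(18.1865/-10.5) (quadrant-adjusted) = 120°
z = 21(cos 120° + i sin 120°)


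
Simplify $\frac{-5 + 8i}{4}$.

Divisor is real, so divide each part by 4:
= -5/4 + 2i


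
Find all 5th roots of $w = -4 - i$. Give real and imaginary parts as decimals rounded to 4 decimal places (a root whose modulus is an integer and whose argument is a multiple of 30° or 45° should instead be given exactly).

|w| = sqrt(17) ≈ 4.123106, arg(w) ≈ 194.036243°
Root modulus = sqrt(17)^(1/5) ≈ 1.327532
Root arguments: θ_k = (arg(w) + 360°k)/5 for k = 0, 1, ..., 4
Compute each root as (root modulus)(cos θ_k + i sin θ_k) using full-precision intermediates, then round to 4 decimal places.
Roots: 1.0345 + 0.8320i, -0.4716 + 1.2410i, -1.3259 - 0.0650i, -0.3479 - 1.2811i, 1.1109 - 0.7268i


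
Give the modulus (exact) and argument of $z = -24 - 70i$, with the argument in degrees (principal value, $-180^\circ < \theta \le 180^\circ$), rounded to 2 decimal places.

|z| = sqrt((-24)^2 + (-70)^2) = 74
arg(z) = arctan(b/a) = arctan(-70/-24) (quadrant-adjusted) = -108.92°


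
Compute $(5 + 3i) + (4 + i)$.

(5 + 4) + (3 + 1)i = 9 + 4i


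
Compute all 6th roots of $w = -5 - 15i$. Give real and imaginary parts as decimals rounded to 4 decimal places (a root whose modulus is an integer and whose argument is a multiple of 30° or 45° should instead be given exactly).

|w| = sqrt(250) ≈ 15.811388, arg(w) ≈ 251.565051°
Root modulus = sqrt(250)^(1/6) ≈ 1.584267
Root arguments: θ_k = (arg(w) + 360°k)/6 for k = 0, 1, ..., 5
Compute each root as (root modulus)(cos θ_k + i sin θ_k) using full-precision intermediates, then round to 4 decimal places.
Roots: 1.1787 + 1.0586i, -0.3274 + 1.5501i, -1.5061 + 0.4915i, -1.1787 - 1.0586i, 0.3274 - 1.5501i, 1.5061 - 0.4915i


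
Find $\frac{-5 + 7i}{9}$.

Divisor is real, so divide each part by 9:
= -5/9 + (7/9)i


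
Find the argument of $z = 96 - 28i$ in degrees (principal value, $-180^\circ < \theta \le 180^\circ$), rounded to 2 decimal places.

θ = arctan(b/a) = arctan(-28/96) (quadrant-adjusted) = -16.26°


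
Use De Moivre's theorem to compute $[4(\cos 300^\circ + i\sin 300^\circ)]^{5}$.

By De Moivre: z^n = r^n(cos(nθ) + i sin(nθ))
= 4^5(cos(5*300°) + i sin(5*300°))
= 1024(cos 60° + i sin 60°)
= 512 + 512*sqrt(3)i


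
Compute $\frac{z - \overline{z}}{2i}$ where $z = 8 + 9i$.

z - conjugate(z) = 2bi
(z - conjugate(z))/(2i) = 2bi/(2i) = b = 9


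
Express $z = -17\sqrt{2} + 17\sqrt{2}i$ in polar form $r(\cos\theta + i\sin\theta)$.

r = |z| = sqrt(a^2 + b^2) = sqrt((-17*sqrt(2))^2 + (17*sqrt(2))^2) = sqrt(578 + 578) = sqrt(1156) = 34
θ = arctan(b/a) = arctan(24.0416/-24.0416) (quadrant-adjusted) = 135°
z = 34(cos 135° + i sin 135°)


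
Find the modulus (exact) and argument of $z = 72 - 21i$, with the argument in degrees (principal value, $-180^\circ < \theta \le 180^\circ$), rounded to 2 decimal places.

|z| = sqrt(72^2 + (-21)^2) = 75
arg(z) = arctan(b/a) = arctan(-21/72) (quadrant-adjusted) = -16.26°


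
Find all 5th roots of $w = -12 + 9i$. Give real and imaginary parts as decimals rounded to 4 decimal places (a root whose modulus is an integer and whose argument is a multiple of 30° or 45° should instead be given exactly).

|w| = 15, arg(w) ≈ 143.130102°
Root modulus = 15^(1/5) ≈ 1.718772
Root arguments: θ_k = (arg(w) + 360°k)/5 for k = 0, 1, ..., 4
Compute each root as (root modulus)(cos θ_k + i sin θ_k) using full-precision intermediates, then round to 4 decimal places.
Roots: 1.5087 + 0.8234i, -0.3169 + 1.6893i, -1.7046 + 0.2206i, -0.7365 - 1.5530i, 1.2494 - 1.1804i


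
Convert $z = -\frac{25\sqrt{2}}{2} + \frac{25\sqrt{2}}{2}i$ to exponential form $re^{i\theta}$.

r = |z| = sqrt((-25*sqrt(2)/2)^2 + (25*sqrt(2)/2)^2) = sqrt(625/2 + 625/2) = sqrt(625) = 25
θ = arctan(b/a) = arctan(17.6777/-17.6777) (quadrant-adjusted) = 135° = 3π/4
z = 25e^(i*3π/4)


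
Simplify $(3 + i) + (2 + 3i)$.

(3 + 2) + (1 + 3)i = 5 + 4i


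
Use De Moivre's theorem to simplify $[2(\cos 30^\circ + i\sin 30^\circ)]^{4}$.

By De Moivre: z^n = r^n(cos(nθ) + i sin(nθ))
= 2^4(cos(4*30°) + i sin(4*30°))
= 16(cos 120° + i sin 120°)
= -8 + 8*sqrt(3)i


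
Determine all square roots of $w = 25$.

|w| = 25, arg(w) = 0°
Root modulus = 25^(1/2) = 5
Root arguments: θ_k = (0° + 360°k)/2 for k = 0, 1, ..., 1
Roots: 5, -5


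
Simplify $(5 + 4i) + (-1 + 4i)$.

(5 + (-1)) + (4 + 4)i = 4 + 8i


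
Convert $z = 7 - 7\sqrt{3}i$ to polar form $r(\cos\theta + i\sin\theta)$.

r = |z| = sqrt(a^2 + b^2) = sqrt((7)^2 + (-7*sqrt(3))^2) = sqrt(49 + 147) = sqrt(196) = 14
θ = arctan(b/a) = arctan(-12.1244/7) (quadrant-adjusted) = 300°
z = 14(cos 300° + i sin 300°)


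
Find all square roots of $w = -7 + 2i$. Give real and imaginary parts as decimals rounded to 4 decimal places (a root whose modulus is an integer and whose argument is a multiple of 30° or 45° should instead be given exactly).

|w| = sqrt(53) ≈ 7.280110, arg(w) ≈ 164.054604°
Root modulus = sqrt(53)^(1/2) ≈ 2.698168
Root arguments: θ_k = (arg(w) + 360°k)/2 for k = 0, 1, ..., 1
Compute each root as (root modulus)(cos θ_k + i sin θ_k) using full-precision intermediates, then round to 4 decimal places.
Roots: 0.3742 + 2.6721i, -0.3742 - 2.6721i


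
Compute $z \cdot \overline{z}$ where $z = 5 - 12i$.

z * conjugate(z) = |z|^2 = a^2 + b^2
= 5^2 + (-12)^2 = 169


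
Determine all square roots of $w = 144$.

|w| = 144, arg(w) = 0°
Root modulus = 144^(1/2) = 12
Root arguments: θ_k = (0° + 360°k)/2 for k = 0, 1, ..., 1
Roots: 12, -12


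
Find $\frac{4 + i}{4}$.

Divisor is real, so divide each part by 4:
= 1 + (1/4)i


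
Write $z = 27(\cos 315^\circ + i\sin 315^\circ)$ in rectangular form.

a = r cos θ = 27 * sqrt(2)/2 = 27*sqrt(2)/2
b = r sin θ = 27 * -sqrt(2)/2 = -27*sqrt(2)/2
z = 27*sqrt(2)/2 - (27*sqrt(2)/2)i


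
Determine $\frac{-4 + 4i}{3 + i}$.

Multiply numerator and denominator by conjugate (3 - i):
= (-4 + 4i)(3 - i) / (3^2 + 1^2)
= (-8 + 16i) / 10
Divide through by 2: (-4 + 8i) / 5
= -4/5 + (8/5)i


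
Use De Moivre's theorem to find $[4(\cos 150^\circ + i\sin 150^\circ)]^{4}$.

By De Moivre: z^n = r^n(cos(nθ) + i sin(nθ))
= 4^4(cos(4*150°) + i sin(4*150°))
= 256(cos 240° + i sin 240°)
= -128 - 128*sqrt(3)i


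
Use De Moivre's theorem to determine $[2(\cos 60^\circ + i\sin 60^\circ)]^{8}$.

By De Moivre: z^n = r^n(cos(nθ) + i sin(nθ))
= 2^8(cos(8*60°) + i sin(8*60°))
= 256(cos 120° + i sin 120°)
= -128 + 128*sqrt(3)i


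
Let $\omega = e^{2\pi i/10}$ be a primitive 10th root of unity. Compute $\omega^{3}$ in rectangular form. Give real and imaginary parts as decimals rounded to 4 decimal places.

ω^3 = e^(2πi·3/10) = e^(i·3π/5)
= cos(3π/5) + i sin(3π/5)
= -0.3090 + 0.9511i


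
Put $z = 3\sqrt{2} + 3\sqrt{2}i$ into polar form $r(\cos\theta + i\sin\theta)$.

r = |z| = sqrt(a^2 + b^2) = sqrt((3*sqrt(2))^2 + (3*sqrt(2))^2) = sqrt(18 + 18) = sqrt(36) = 6
θ = arctan(b/a) = arctan(4.2426/4.2426) (quadrant-adjusted) = 45°
z = 6(cos 45° + i sin 45°)


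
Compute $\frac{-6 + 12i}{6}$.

Divisor is real, so divide each part by 6:
= -1 + 2i


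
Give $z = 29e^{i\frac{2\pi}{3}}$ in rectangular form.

a = r cos θ = 29 * -1/2 = -29/2
b = r sin θ = 29 * sqrt(3)/2 = 29*sqrt(3)/2
z = -29/2 + (29*sqrt(3)/2)i


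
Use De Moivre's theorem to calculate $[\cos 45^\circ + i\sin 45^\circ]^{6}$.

By De Moivre: z^n = r^n(cos(nθ) + i sin(nθ))
= 1^6(cos(6*45°) + i sin(6*45°))
= 1(cos 270° + i sin 270°)
= -i


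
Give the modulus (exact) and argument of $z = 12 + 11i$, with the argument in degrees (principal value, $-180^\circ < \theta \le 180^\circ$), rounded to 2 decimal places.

|z| = sqrt(12^2 + 11^2) = sqrt(265)
arg(z) = arctan(b/a) = arctan(11/12) (quadrant-adjusted) = 42.51°


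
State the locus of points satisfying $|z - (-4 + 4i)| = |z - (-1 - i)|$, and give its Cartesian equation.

|z - z1| = |z - z2| means z is equidistant from z1 and z2,
i.e. the perpendicular bisector of the segment from (-4, 4) to (-1, -1) (midpoint (-5/2, 3/2)).
With z = x + yi, square both sides:
(x - (-4))^2 + (y - 4)^2 = (x - (-1))^2 + (y - (-1))^2
The x^2 and y^2 terms cancel: 6x + (-10)y = 2 - 32 = -30
Simplify: 3x - 5y = -15
Locus: Perpendicular bisector of the segment from (-4, 4) to (-1, -1): the line 3x - 5y = -15


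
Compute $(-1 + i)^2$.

(a + bi)^2 = a^2 - b^2 + 2abi
= (-1)^2 - 1^2 + 2*(-1)*1i
= -2i


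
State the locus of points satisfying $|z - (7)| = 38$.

|z - z0| = r describes a circle centered at z0 with radius r
Here z0 = 7 and r = 38
Locus: Circle centered at (7, 0) with radius 38


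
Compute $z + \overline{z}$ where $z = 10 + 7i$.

z + conjugate(z) = (a + bi) + (a - bi) = 2a
= 2 * 10 = 20


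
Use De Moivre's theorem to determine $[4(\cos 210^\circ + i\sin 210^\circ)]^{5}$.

By De Moivre: z^n = r^n(cos(nθ) + i sin(nθ))
= 4^5(cos(5*210°) + i sin(5*210°))
= 1024(cos 330° + i sin 330°)
= 512*sqrt(3) - 512i


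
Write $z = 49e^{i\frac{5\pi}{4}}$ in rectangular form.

a = r cos θ = 49 * -sqrt(2)/2 = -49*sqrt(2)/2
b = r sin θ = 49 * -sqrt(2)/2 = -49*sqrt(2)/2
z = -49*sqrt(2)/2 - (49*sqrt(2)/2)i


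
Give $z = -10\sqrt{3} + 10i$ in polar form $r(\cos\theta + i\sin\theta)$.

r = |z| = sqrt(a^2 + b^2) = sqrt((-10*sqrt(3))^2 + (10)^2) = sqrt(300 + 100) = sqrt(400) = 20
θ = arctan(b/a) = arctan(10/-17.3205) (quadrant-adjusted) = 150°
z = 20(cos 150° + i sin 150°)


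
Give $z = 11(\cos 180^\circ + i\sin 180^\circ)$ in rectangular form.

a = r cos θ = 11 * -1 = -11
b = r sin θ = 11 * 0 = 0
z = -11


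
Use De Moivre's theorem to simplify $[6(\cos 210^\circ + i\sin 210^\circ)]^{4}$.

By De Moivre: z^n = r^n(cos(nθ) + i sin(nθ))
= 6^4(cos(4*210°) + i sin(4*210°))
= 1296(cos 120° + i sin 120°)
= -648 + 648*sqrt(3)i


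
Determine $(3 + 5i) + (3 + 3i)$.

(3 + 3) + (5 + 3)i = 6 + 8i


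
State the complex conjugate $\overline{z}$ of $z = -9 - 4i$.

If z = a + bi, then conjugate(z) = a - bi
conjugate(-9 - 4i) = -9 + 4i


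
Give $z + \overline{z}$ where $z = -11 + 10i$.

z + conjugate(z) = (a + bi) + (a - bi) = 2a
= 2 * (-11) = -22


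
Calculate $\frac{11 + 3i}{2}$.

Divisor is real, so divide each part by 2:
= 11/2 + (3/2)i


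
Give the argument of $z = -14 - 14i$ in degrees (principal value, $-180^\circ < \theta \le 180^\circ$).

θ = arctan(b/a) = arctan(-14/-14) (quadrant-adjusted) = -135°


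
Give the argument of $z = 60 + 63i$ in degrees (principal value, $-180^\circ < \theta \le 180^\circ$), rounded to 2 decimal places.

θ = arctan(b/a) = arctan(63/60) (quadrant-adjusted) = 46.40°


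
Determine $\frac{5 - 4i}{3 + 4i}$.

Multiply numerator and denominator by conjugate (3 - 4i):
= (5 - 4i)(3 - 4i) / (3^2 + 4^2)
= (-1 - 32i) / 25
= -1/25 - (32/25)i


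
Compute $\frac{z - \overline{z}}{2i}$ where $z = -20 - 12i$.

z - conjugate(z) = 2bi
(z - conjugate(z))/(2i) = 2bi/(2i) = b = -12


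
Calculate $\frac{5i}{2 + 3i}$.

Multiply numerator and denominator by conjugate (2 - 3i):
= (5i)(2 - 3i) / (2^2 + 3^2)
= (15 + 10i) / 13
= 15/13 + (10/13)i


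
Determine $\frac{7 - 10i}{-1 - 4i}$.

Multiply numerator and denominator by conjugate (-1 + 4i):
= (7 - 10i)(-1 + 4i) / ((-1)^2 + (-4)^2)
= (33 + 38i) / 17
= 33/17 + (38/17)i


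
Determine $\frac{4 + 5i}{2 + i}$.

Multiply numerator and denominator by conjugate (2 - i):
= (4 + 5i)(2 - i) / (2^2 + 1^2)
= (13 + 6i) / 5
= 13/5 + (6/5)i


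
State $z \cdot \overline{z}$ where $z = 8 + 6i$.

z * conjugate(z) = |z|^2 = a^2 + b^2
= 8^2 + 6^2 = 100


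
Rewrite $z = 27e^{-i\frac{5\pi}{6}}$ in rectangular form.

a = r cos θ = 27 * -sqrt(3)/2 = -27*sqrt(3)/2
b = r sin θ = 27 * -1/2 = -27/2
z = -27*sqrt(3)/2 - (27/2)i


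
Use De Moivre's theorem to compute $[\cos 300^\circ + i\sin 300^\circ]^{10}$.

By De Moivre: z^n = r^n(cos(nθ) + i sin(nθ))
= 1^10(cos(10*300°) + i sin(10*300°))
= 1(cos 120° + i sin 120°)
= -1/2 + (sqrt(3)/2)i


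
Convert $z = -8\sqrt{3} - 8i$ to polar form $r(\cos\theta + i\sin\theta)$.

r = |z| = sqrt(a^2 + b^2) = sqrt((-8*sqrt(3))^2 + (-8)^2) = sqrt(192 + 64) = sqrt(256) = 16
θ = arctan(b/a) = arctan(-8/-13.8564) (quadrant-adjusted) = 210°
z = 16(cos 210° + i sin 210°)


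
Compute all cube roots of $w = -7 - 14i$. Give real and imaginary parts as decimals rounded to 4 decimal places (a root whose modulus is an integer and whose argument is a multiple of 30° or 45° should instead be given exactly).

|w| = sqrt(245) ≈ 15.652476, arg(w) ≈ 243.434949°
Root modulus = sqrt(245)^(1/3) ≈ 2.501465
Root arguments: θ_k = (arg(w) + 360°k)/3 for k = 0, 1, ..., 2
Compute each root as (root modulus)(cos θ_k + i sin θ_k) using full-precision intermediates, then round to 4 decimal places.
Roots: 0.3851 + 2.4716i, -2.3330 - 0.9024i, 1.9480 - 1.5693i


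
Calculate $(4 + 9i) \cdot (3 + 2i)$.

(a1*a2 - b1*b2) + (a1*b2 + b1*a2)i
= (12 - 18) + (8 + 27)i
= -6 + 35i


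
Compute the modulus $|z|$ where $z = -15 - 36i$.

|z| = sqrt(a^2 + b^2) = sqrt((-15)^2 + (-36)^2) = sqrt(1521) = 39


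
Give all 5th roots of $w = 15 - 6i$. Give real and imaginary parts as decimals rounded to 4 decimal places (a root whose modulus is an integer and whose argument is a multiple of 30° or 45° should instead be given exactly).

|w| = sqrt(261) ≈ 16.155494, arg(w) ≈ 338.198591°
Root modulus = sqrt(261)^(1/5) ≈ 1.744472
Root arguments: θ_k = (arg(w) + 360°k)/5 for k = 0, 1, ..., 4
Compute each root as (root modulus)(cos θ_k + i sin θ_k) using full-precision intermediates, then round to 4 decimal places.
Roots: 0.6636 + 1.6133i, -1.3293 + 1.1297i, -1.4852 - 0.9151i, 0.4114 - 1.6953i, 1.7394 - 0.1326i


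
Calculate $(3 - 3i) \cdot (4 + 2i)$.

(a1*a2 - b1*b2) + (a1*b2 + b1*a2)i
= (12 - (-6)) + (6 + (-12))i
= 18 - 6i


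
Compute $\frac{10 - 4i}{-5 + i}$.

Multiply numerator and denominator by conjugate (-5 - i):
= (10 - 4i)(-5 - i) / ((-5)^2 + 1^2)
= (-54 + 10i) / 26
Divide through by 2: (-27 + 5i) / 13
= -27/13 + (5/13)i


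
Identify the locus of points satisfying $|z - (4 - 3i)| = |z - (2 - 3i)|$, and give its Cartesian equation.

|z - z1| = |z - z2| means z is equidistant from z1 and z2,
i.e. the perpendicular bisector of the segment from (4, -3) to (2, -3) (midpoint (3, -3)).
With z = x + yi, square both sides:
(x - 4)^2 + (y - (-3))^2 = (x - 2)^2 + (y - (-3))^2
The x^2 and y^2 terms cancel: -4x + 0y = 13 - 25 = -12
Simplify: x = 3
Locus: Perpendicular bisector of the segment from (4, -3) to (2, -3): the line x = 3


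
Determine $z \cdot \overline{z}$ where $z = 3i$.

z * conjugate(z) = |z|^2 = a^2 + b^2
= 0^2 + 3^2 = 9


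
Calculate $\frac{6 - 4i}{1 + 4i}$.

Multiply numerator and denominator by conjugate (1 - 4i):
= (6 - 4i)(1 - 4i) / (1^2 + 4^2)
= (-10 - 28i) / 17
= -10/17 - (28/17)i


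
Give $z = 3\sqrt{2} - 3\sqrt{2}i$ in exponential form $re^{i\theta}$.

r = |z| = sqrt((3*sqrt(2))^2 + (-3*sqrt(2))^2) = sqrt(18 + 18) = sqrt(36) = 6
θ = arctan(b/a) = arctan(-4.2426/4.2426) (quadrant-adjusted) = -45° = -π/4
z = 6e^(-i*π/4)


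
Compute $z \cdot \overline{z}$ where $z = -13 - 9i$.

z * conjugate(z) = |z|^2 = a^2 + b^2
= (-13)^2 + (-9)^2 = 250


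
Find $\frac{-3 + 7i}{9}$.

Divisor is real, so divide each part by 9:
= -1/3 + (7/9)i


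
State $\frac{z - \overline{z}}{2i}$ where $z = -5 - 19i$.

z - conjugate(z) = 2bi
(z - conjugate(z))/(2i) = 2bi/(2i) = b = -19


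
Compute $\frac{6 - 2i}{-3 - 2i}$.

Multiply numerator and denominator by conjugate (-3 + 2i):
= (6 - 2i)(-3 + 2i) / ((-3)^2 + (-2)^2)
= (-14 + 18i) / 13
= -14/13 + (18/13)i


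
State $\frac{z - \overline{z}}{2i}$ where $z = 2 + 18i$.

z - conjugate(z) = 2bi
(z - conjugate(z))/(2i) = 2bi/(2i) = b = 18


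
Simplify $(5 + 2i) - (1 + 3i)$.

(5 - 1) + (2 - 3)i = 4 - i


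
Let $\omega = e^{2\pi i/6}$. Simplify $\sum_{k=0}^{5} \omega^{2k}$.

Let ζ = ω^2 = e^(2πi·2/6). Since 6 ∤ 2, ζ ≠ 1.
Sum = Σ_{k=0}^{5} ζ^k = (ζ^6 - 1)/(ζ - 1) = (ω^{2·6} - 1)/(ζ - 1) = (1 - 1)/(ζ - 1) = 0


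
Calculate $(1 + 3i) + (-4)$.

(1 + (-4)) + (3 + 0)i = -3 + 3i


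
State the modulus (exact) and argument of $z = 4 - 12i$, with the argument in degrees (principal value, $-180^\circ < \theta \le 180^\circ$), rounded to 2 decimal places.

|z| = sqrt(4^2 + (-12)^2) = sqrt(160)
arg(z) = arctan(b/a) = arctan(-12/4) (quadrant-adjusted) = -71.57°


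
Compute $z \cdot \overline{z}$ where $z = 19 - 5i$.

z * conjugate(z) = |z|^2 = a^2 + b^2
= 19^2 + (-5)^2 = 386


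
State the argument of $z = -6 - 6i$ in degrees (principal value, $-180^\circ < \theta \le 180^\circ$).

θ = arctan(b/a) = arctan(-6/-6) (quadrant-adjusted) = -135°


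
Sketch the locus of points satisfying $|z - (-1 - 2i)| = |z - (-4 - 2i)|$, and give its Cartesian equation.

|z - z1| = |z - z2| means z is equidistant from z1 and z2,
i.e. the perpendicular bisector of the segment from (-1, -2) to (-4, -2) (midpoint (-5/2, -2)).
With z = x + yi, square both sides:
(x - (-1))^2 + (y - (-2))^2 = (x - (-4))^2 + (y - (-2))^2
The x^2 and y^2 terms cancel: -6x + 0y = 20 - 5 = 15
Simplify: x = -5/2
Locus: Perpendicular bisector of the segment from (-1, -2) to (-4, -2): the line x = -5/2


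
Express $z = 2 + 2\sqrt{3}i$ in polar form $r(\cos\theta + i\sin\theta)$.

r = |z| = sqrt(a^2 + b^2) = sqrt((2)^2 + (2*sqrt(3))^2) = sqrt(4 + 12) = sqrt(16) = 4
θ = arctan(b/a) = arctan(3.4641/2) (quadrant-adjusted) = 60°
z = 4(cos 60° + i sin 60°)


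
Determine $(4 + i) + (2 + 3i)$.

(4 + 2) + (1 + 3)i = 6 + 4i


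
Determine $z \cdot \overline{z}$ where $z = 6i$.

z * conjugate(z) = |z|^2 = a^2 + b^2
= 0^2 + 6^2 = 36


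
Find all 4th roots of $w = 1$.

|w| = 1, arg(w) = 0°
Root modulus = 1^(1/4) = 1
Root arguments: θ_k = (0° + 360°k)/4 for k = 0, 1, ..., 3
Roots: 1, i, -1, -i


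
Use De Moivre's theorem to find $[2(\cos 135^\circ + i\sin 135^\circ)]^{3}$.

By De Moivre: z^n = r^n(cos(nθ) + i sin(nθ))
= 2^3(cos(3*135°) + i sin(3*135°))
= 8(cos 45° + i sin 45°)
= 4*sqrt(2) + 4*sqrt(2)i


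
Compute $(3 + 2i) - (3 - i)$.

(3 - 3) + (2 - (-1))i = 3i


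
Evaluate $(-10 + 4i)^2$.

(a + bi)^2 = a^2 - b^2 + 2abi
= (-10)^2 - 4^2 + 2*(-10)*4i
= 84 - 80i


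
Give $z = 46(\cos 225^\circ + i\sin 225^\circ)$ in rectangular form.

a = r cos θ = 46 * -sqrt(2)/2 = -23*sqrt(2)
b = r sin θ = 46 * -sqrt(2)/2 = -23*sqrt(2)
z = -23*sqrt(2) - 23*sqrt(2)i


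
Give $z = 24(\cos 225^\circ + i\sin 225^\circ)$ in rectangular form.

a = r cos θ = 24 * -sqrt(2)/2 = -12*sqrt(2)
b = r sin θ = 24 * -sqrt(2)/2 = -12*sqrt(2)
z = -12*sqrt(2) - 12*sqrt(2)i


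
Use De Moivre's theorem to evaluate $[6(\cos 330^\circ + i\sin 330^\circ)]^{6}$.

By De Moivre: z^n = r^n(cos(nθ) + i sin(nθ))
= 6^6(cos(6*330°) + i sin(6*330°))
= 46656(cos 180° + i sin 180°)
= -46656


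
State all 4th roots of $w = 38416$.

|w| = 38416, arg(w) = 0°
Root modulus = 38416^(1/4) = 14
Root arguments: θ_k = (0° + 360°k)/4 for k = 0, 1, ..., 3
Roots: 14, 14i, -14, -14i


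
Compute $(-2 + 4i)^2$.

(a + bi)^2 = a^2 - b^2 + 2abi
= (-2)^2 - 4^2 + 2*(-2)*4i
= -12 - 16i


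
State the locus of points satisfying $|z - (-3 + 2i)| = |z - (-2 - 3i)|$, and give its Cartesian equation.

|z - z1| = |z - z2| means z is equidistant from z1 and z2,
i.e. the perpendicular bisector of the segment from (-3, 2) to (-2, -3) (midpoint (-5/2, -1/2)).
With z = x + yi, square both sides:
(x - (-3))^2 + (y - 2)^2 = (x - (-2))^2 + (y - (-3))^2
The x^2 and y^2 terms cancel: 2x + (-10)y = 13 - 13 = 0
Simplify: x - 5y = 0
Locus: Perpendicular bisector of the segment from (-3, 2) to (-2, -3): the line x - 5y = 0


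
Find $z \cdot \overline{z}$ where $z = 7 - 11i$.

z * conjugate(z) = |z|^2 = a^2 + b^2
= 7^2 + (-11)^2 = 170


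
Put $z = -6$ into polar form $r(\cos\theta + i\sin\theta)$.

r = |z| = sqrt(a^2 + b^2) = sqrt((-6)^2 + (0)^2) = sqrt(36 + 0) = sqrt(36) = 6
b = 0 and a < 0, so z lies on the negative real axis: θ = 180°
z = 6(cos 180° + i sin 180°)


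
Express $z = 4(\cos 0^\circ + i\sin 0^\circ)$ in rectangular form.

a = r cos θ = 4 * 1 = 4
b = r sin θ = 4 * 0 = 0
z = 4


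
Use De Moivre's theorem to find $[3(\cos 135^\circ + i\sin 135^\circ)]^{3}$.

By De Moivre: z^n = r^n(cos(nθ) + i sin(nθ))
= 3^3(cos(3*135°) + i sin(3*135°))
= 27(cos 45° + i sin 45°)
= 27*sqrt(2)/2 + (27*sqrt(2)/2)i


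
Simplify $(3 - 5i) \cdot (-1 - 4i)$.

(a1*a2 - b1*b2) + (a1*b2 + b1*a2)i
= (-3 - 20) + (-12 + 5)i
= -23 - 7i


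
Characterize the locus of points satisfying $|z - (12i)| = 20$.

|z - z0| = r describes a circle centered at z0 with radius r
Here z0 = 12i and r = 20
Locus: Circle centered at (0, 12) with radius 20


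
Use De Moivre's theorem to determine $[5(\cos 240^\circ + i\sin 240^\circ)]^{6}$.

By De Moivre: z^n = r^n(cos(nθ) + i sin(nθ))
= 5^6(cos(6*240°) + i sin(6*240°))
= 15625(cos 0° + i sin 0°)
= 15625


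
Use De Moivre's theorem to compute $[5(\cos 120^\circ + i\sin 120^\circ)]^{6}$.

By De Moivre: z^n = r^n(cos(nθ) + i sin(nθ))
= 5^6(cos(6*120°) + i sin(6*120°))
= 15625(cos 0° + i sin 0°)
= 15625


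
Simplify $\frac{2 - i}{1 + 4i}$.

Multiply numerator and denominator by conjugate (1 - 4i):
= (2 - i)(1 - 4i) / (1^2 + 4^2)
= (-2 - 9i) / 17
= -2/17 - (9/17)i


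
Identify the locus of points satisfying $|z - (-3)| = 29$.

|z - z0| = r describes a circle centered at z0 with radius r
Here z0 = -3 and r = 29
Locus: Circle centered at (-3, 0) with radius 29


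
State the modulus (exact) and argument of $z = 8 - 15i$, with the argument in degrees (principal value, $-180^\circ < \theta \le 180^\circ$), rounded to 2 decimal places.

|z| = sqrt(8^2 + (-15)^2) = 17
arg(z) = arctan(b/a) = arctan(-15/8) (quadrant-adjusted) = -61.93°


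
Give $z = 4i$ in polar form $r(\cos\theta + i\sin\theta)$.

r = |z| = sqrt(a^2 + b^2) = sqrt((0)^2 + (4)^2) = sqrt(0 + 16) = sqrt(16) = 4
a = 0 and b > 0, so z lies on the positive imaginary axis: θ = 90°
z = 4(cos 90° + i sin 90°)


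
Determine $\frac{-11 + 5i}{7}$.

Divisor is real, so divide each part by 7:
= -11/7 + (5/7)i


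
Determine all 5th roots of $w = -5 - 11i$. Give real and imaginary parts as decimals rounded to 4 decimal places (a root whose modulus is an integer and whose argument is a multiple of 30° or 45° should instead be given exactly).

|w| = sqrt(146) ≈ 12.083046, arg(w) ≈ 245.556045°
Root modulus = sqrt(146)^(1/5) ≈ 1.646021
Root arguments: θ_k = (arg(w) + 360°k)/5 for k = 0, 1, ..., 4
Compute each root as (root modulus)(cos θ_k + i sin θ_k) using full-precision intermediates, then round to 4 decimal places.
Roots: 1.0775 + 1.2444i, -0.8505 + 1.4093i, -1.6031 - 0.3734i, -0.1403 - 1.6400i, 1.5164 - 0.6402i


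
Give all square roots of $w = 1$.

|w| = 1, arg(w) = 0°
Root modulus = 1^(1/2) = 1
Root arguments: θ_k = (0° + 360°k)/2 for k = 0, 1, ..., 1
Roots: 1, -1


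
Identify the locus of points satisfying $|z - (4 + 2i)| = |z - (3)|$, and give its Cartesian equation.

|z - z1| = |z - z2| means z is equidistant from z1 and z2,
i.e. the perpendicular bisector of the segment from (4, 2) to (3, 0) (midpoint (7/2, 1)).
With z = x + yi, square both sides:
(x - 4)^2 + (y - 2)^2 = (x - 3)^2 + (y - 0)^2
The x^2 and y^2 terms cancel: -2x + (-4)y = 9 - 20 = -11
Simplify: 2x + 4y = 11
Locus: Perpendicular bisector of the segment from (4, 2) to (3, 0): the line 2x + 4y = 11


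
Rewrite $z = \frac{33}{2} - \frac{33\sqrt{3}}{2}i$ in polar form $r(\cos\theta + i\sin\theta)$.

r = |z| = sqrt(a^2 + b^2) = sqrt((33/2)^2 + (-33*sqrt(3)/2)^2) = sqrt(1089/4 + 3267/4) = sqrt(1089) = 33
θ = arctan(b/a) = arctan(-28.5788/16.5) (quadrant-adjusted) = 300°
z = 33(cos 300° + i sin 300°)


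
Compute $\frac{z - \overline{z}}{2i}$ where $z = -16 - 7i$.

z - conjugate(z) = 2bi
(z - conjugate(z))/(2i) = 2bi/(2i) = b = -7


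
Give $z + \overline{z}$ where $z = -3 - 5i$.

z + conjugate(z) = (a + bi) + (a - bi) = 2a
= 2 * (-3) = -6


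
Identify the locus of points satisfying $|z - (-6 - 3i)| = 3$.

|z - z0| = r describes a circle centered at z0 with radius r
Here z0 = -6 - 3i and r = 3
Locus: Circle centered at (-6, -3) with radius 3


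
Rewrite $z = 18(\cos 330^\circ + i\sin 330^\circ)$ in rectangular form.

a = r cos θ = 18 * sqrt(3)/2 = 9*sqrt(3)
b = r sin θ = 18 * -1/2 = -9
z = 9*sqrt(3) - 9i


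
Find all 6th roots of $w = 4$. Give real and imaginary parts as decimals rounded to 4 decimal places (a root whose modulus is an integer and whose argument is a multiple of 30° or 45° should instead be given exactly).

|w| = 4, arg(w) = 0°
Root modulus = 4^(1/6) ≈ 1.259921
Root arguments: θ_k = (0° + 360°k)/6 for k = 0, 1, ..., 5
Compute each root as (root modulus)(cos θ_k + i sin θ_k) using full-precision intermediates, then round to 4 decimal places.
Roots: 1.2599, 0.6300 + 1.0911i, -0.6300 + 1.0911i, -1.2599, -0.6300 - 1.0911i, 0.6300 - 1.0911i


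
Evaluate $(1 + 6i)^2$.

(a + bi)^2 = a^2 - b^2 + 2abi
= 1^2 - 6^2 + 2*1*6i
= -35 + 12i


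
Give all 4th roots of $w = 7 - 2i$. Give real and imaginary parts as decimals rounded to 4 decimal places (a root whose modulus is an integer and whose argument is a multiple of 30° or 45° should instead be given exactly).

|w| = sqrt(53) ≈ 7.280110, arg(w) ≈ 344.054604°
Root modulus = sqrt(53)^(1/4) ≈ 1.642610
Root arguments: θ_k = (arg(w) + 360°k)/4 for k = 0, 1, ..., 3
Compute each root as (root modulus)(cos θ_k + i sin θ_k) using full-precision intermediates, then round to 4 decimal places.
Roots: 0.1142 + 1.6386i, -1.6386 + 0.1142i, -0.1142 - 1.6386i, 1.6386 - 0.1142i


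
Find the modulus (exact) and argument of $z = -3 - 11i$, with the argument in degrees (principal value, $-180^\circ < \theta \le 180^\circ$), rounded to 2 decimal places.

|z| = sqrt((-3)^2 + (-11)^2) = sqrt(130)
arg(z) = arctan(b/a) = arctan(-11/-3) (quadrant-adjusted) = -105.26°


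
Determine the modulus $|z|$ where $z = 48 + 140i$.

|z| = sqrt(a^2 + b^2) = sqrt(48^2 + 140^2) = sqrt(21904) = 148


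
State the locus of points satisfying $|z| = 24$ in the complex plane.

|z| = 24 means sqrt(x^2 + y^2) = 24
This is a circle of radius 24 centered at the origin
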